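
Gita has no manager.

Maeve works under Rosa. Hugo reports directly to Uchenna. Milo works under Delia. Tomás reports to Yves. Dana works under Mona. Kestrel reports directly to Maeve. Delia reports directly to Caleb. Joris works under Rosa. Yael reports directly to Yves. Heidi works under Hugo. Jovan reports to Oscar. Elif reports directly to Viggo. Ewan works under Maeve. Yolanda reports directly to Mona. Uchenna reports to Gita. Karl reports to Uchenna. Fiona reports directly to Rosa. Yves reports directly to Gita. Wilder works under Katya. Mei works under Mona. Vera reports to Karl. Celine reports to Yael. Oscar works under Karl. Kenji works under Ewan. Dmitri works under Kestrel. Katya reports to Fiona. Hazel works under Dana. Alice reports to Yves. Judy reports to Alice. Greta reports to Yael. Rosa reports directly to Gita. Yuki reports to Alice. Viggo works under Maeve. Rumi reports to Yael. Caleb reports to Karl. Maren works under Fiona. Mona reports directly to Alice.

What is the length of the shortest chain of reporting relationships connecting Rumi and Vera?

6

Rumi is 3 levels below Gita, and Vera is 3 levels below Gita (their lowest common manager). The shortest path runs up from Rumi to Gita and back down to Vera: 3 + 3 = 6 links.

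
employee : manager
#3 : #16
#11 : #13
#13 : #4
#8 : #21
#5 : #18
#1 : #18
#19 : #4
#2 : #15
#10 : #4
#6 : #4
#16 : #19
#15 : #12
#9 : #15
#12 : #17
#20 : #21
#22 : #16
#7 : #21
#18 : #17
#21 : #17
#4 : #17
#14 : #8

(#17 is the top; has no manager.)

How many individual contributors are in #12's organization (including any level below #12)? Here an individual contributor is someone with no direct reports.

The people in #12's organization with no one reporting to them are #2, #9. That is 2.

2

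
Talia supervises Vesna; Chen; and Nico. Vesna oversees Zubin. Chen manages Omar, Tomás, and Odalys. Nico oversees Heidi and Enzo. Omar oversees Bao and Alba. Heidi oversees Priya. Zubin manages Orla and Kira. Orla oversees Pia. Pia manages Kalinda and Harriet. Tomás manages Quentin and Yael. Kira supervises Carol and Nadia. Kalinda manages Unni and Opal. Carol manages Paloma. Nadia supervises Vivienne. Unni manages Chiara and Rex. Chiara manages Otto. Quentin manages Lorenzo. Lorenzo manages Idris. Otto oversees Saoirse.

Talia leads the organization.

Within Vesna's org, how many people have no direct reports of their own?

6

The people in Vesna's organization with no one reporting to them are Vivienne, Paloma, Harriet, Opal, Rex, Saoirse. That is 6.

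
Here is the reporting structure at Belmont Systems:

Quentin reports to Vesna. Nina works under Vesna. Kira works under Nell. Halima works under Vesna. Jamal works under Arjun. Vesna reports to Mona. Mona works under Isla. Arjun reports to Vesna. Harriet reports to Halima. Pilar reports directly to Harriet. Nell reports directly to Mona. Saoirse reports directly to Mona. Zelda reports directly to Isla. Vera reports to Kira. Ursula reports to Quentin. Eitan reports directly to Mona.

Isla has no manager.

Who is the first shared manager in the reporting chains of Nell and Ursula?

Nell's chain of managers is Mona, Isla. Ursula's chain of managers is Quentin, Vesna, Mona, Isla. The first manager that appears in both chains is Mona.

Mona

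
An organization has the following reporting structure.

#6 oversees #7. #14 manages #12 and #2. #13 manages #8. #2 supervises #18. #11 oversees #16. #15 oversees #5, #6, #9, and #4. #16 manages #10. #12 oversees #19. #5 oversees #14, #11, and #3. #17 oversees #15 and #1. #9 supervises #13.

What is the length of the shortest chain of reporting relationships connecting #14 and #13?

#14 is 2 levels below #15, and #13 is 2 levels below #15 (their lowest common manager). The shortest path runs up from #14 to #15 and back down to #13: 2 + 2 = 4 links.

4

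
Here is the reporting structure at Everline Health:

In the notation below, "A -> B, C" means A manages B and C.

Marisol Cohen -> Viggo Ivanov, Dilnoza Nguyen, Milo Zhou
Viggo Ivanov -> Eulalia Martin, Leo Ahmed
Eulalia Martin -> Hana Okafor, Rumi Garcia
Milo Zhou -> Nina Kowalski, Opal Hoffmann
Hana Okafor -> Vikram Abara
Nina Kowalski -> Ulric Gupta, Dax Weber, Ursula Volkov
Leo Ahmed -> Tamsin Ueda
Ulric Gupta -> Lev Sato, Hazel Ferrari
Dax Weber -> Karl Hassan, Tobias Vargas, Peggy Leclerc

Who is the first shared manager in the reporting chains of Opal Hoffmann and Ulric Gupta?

Milo Zhou

Opal Hoffmann's chain of managers is Milo Zhou, Marisol Cohen. Ulric Gupta's chain of managers is Nina Kowalski, Milo Zhou, Marisol Cohen. The first manager that appears in both chains is Milo Zhou.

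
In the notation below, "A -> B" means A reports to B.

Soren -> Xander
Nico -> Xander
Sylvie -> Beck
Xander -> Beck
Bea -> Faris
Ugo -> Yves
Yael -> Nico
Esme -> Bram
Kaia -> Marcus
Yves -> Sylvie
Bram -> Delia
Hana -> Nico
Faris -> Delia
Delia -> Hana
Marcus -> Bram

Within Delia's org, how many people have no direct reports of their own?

3

The people in Delia's organization with no one reporting to them are Bea, Esme, Kaia. That is 3.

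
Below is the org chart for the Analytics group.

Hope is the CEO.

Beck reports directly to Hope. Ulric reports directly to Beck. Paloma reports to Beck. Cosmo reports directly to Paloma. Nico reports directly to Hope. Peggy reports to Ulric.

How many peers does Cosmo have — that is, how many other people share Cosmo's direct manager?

0

Cosmo reports to Paloma, and Paloma has no other direct reports. Cosmo has 0 peers.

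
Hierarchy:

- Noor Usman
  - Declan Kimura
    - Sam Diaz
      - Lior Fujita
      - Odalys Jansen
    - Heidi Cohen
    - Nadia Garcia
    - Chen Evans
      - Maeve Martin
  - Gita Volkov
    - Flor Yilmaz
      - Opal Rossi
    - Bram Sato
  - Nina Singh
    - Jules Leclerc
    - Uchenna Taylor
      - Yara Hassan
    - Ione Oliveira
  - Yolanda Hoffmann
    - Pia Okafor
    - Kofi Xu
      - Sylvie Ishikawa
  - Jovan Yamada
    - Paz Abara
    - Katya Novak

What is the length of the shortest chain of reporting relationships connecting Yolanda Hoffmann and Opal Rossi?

Yolanda Hoffmann is 1 level below Noor Usman, and Opal Rossi is 3 levels below Noor Usman (their lowest common manager). The shortest path runs up from Yolanda Hoffmann to Noor Usman and back down to Opal Rossi: 1 + 3 = 4 links.

4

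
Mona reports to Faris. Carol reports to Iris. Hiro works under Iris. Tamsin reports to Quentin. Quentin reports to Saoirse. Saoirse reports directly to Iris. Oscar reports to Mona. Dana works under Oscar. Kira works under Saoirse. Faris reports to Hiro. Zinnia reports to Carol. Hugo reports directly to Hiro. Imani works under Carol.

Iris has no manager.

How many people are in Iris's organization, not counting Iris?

Iris directly manages Hiro, Saoirse, Carol. Under Hiro: Hugo, Faris, Mona, Oscar, Dana (5). Under Saoirse: Quentin, Tamsin, Kira (3). Under Carol: Imani, Zinnia (2). So Iris's organization is 3 direct reports plus everyone under them: 6 + 4 + 3 = 13.

13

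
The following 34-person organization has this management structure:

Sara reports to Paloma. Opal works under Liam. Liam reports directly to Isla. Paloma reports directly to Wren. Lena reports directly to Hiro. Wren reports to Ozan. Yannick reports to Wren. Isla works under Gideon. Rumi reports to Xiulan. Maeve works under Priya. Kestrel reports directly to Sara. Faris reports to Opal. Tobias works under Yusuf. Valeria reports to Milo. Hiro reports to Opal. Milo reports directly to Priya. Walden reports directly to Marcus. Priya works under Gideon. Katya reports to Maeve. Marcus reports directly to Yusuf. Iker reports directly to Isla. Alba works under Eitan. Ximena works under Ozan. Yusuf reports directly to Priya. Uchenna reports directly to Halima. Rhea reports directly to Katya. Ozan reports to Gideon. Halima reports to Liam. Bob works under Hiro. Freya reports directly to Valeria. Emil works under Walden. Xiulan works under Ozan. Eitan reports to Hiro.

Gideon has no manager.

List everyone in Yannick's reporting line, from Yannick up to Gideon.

Yannick -> Wren -> Ozan -> Gideon

Yannick reports to Wren. Wren reports to Ozan. Ozan reports to Gideon. Gideon is at the top.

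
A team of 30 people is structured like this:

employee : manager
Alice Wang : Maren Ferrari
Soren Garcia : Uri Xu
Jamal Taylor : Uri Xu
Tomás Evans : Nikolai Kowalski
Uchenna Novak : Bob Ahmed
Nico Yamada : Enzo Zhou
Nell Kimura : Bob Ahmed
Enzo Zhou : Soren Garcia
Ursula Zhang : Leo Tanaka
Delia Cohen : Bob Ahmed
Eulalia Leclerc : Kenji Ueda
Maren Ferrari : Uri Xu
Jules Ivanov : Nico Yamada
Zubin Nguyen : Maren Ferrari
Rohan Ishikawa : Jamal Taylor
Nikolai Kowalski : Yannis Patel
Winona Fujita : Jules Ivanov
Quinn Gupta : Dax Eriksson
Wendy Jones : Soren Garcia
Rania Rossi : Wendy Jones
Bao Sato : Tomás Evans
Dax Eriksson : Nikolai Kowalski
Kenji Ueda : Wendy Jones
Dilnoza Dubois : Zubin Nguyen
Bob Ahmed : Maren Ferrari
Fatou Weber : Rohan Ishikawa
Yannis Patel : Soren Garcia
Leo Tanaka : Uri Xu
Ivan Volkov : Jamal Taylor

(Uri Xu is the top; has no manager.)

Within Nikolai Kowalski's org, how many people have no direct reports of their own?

2

The people in Nikolai Kowalski's organization with no one reporting to them are Bao Sato, Quinn Gupta. That is 2.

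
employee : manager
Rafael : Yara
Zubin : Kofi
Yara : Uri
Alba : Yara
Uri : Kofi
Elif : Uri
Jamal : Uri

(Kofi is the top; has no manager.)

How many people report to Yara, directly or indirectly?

Yara directly manages Alba, Rafael. Alba has no reports. Rafael has no reports. So Yara's organization is 2 direct reports plus everyone under them: 1 + 1 = 2.

2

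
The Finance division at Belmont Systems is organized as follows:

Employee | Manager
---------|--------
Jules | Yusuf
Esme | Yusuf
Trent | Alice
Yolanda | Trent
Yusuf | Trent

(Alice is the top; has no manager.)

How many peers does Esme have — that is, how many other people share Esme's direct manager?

Esme reports to Yusuf. Yusuf's other direct reports are Jules — 1 peer.

1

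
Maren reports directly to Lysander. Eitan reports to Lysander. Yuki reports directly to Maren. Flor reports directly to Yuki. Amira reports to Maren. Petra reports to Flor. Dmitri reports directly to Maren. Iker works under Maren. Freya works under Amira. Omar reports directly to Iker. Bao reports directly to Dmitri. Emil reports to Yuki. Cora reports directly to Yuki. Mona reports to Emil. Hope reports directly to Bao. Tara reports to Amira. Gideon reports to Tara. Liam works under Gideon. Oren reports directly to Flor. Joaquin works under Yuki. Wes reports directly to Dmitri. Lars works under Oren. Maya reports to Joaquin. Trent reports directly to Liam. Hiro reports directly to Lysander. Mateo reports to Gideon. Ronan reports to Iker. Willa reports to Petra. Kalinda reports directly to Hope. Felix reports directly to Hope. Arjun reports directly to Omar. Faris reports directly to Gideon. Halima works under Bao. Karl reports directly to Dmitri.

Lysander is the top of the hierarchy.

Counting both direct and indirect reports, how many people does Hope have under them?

2

Hope directly manages Kalinda, Felix. Kalinda has no reports. Felix has no reports. So Hope's organization is 2 direct reports plus everyone under them: 1 + 1 = 2.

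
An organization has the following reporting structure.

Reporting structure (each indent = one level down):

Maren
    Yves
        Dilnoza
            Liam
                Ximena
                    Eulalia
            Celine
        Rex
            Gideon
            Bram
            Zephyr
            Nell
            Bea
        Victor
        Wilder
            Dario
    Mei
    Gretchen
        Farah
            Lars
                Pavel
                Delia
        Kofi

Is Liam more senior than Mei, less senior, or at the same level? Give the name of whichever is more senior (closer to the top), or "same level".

Liam is 3 levels below Maren; Mei is 1. Mei is higher.

Mei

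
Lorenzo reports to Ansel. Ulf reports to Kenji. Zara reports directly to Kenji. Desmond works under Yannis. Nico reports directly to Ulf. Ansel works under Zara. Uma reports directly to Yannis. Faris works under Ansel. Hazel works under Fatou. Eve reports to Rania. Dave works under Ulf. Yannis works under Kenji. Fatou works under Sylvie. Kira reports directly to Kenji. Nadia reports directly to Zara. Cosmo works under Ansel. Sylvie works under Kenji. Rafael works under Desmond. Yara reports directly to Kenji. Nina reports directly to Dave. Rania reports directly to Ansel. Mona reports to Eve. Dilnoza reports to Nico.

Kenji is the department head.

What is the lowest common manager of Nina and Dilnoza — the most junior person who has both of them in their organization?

Ulf

Nina's chain of managers is Dave, Ulf, Kenji. Dilnoza's chain of managers is Nico, Ulf, Kenji. The first manager that appears in both chains is Ulf.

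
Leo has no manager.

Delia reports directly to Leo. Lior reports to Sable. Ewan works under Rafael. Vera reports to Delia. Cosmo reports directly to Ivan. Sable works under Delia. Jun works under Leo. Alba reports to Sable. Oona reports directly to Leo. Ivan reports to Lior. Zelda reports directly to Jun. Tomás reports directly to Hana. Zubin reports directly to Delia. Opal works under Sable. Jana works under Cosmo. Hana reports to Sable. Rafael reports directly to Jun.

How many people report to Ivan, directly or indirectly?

Ivan directly manages Cosmo. Under Cosmo: Jana (1). That's 2 in total.

2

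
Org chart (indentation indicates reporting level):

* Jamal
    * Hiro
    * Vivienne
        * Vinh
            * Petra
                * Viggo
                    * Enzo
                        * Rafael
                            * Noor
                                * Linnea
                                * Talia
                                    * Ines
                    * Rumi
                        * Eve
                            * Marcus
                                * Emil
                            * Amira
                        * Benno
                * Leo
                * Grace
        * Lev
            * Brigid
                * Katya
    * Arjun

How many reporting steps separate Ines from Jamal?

9

Chain from Ines up to Jamal: Ines → Talia → Noor → Rafael → Enzo → Viggo → Petra → Vinh → Vivienne → Jamal. That is 9 steps up, so Ines is 9 levels below Jamal.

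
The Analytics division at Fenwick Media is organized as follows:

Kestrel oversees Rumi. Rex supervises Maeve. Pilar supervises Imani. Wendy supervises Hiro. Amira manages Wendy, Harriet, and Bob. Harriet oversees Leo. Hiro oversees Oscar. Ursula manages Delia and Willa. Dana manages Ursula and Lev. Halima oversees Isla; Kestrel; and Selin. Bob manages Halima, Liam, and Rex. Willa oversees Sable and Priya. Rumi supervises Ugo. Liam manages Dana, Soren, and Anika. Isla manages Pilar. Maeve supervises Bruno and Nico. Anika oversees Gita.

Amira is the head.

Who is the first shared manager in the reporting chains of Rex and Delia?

Rex's chain of managers is Bob, Amira. Delia's chain of managers is Ursula, Dana, Liam, Bob, Amira. The first manager that appears in both chains is Bob.

Bob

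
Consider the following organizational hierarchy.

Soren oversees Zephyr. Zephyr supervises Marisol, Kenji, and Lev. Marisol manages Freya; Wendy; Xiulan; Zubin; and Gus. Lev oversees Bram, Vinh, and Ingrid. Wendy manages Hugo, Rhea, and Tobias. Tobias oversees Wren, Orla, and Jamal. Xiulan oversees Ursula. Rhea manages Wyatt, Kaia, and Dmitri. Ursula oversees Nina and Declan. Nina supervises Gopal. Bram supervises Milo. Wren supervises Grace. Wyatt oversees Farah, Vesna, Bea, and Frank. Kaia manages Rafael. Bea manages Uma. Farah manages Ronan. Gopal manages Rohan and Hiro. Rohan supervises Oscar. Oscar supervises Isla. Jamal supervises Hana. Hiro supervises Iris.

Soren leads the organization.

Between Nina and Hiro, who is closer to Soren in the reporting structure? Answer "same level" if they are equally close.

Nina is 5 levels below Soren; Hiro is 7. Nina is higher.

Nina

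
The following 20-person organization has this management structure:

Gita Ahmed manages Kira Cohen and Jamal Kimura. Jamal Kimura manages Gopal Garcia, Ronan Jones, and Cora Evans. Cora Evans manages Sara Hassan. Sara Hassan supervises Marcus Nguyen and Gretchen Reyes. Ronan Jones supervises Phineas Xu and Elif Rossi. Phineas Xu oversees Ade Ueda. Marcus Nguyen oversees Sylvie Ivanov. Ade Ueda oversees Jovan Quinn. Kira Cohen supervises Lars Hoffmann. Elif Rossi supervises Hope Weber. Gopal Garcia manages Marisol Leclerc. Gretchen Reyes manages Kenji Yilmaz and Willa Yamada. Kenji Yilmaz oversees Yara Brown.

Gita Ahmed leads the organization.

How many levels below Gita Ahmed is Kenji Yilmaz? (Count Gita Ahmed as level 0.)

Chain from Kenji Yilmaz up to Gita Ahmed: Kenji Yilmaz → Gretchen Reyes → Sara Hassan → Cora Evans → Jamal Kimura → Gita Ahmed. That is 5 steps up, so Kenji Yilmaz is 5 levels below Gita Ahmed.

5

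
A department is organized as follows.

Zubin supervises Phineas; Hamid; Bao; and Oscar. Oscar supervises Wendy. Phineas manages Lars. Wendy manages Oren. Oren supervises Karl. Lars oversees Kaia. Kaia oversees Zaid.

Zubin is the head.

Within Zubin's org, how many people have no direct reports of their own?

4

The people in Zubin's organization with no one reporting to them are Bao, Hamid, Zaid, Karl. That is 4.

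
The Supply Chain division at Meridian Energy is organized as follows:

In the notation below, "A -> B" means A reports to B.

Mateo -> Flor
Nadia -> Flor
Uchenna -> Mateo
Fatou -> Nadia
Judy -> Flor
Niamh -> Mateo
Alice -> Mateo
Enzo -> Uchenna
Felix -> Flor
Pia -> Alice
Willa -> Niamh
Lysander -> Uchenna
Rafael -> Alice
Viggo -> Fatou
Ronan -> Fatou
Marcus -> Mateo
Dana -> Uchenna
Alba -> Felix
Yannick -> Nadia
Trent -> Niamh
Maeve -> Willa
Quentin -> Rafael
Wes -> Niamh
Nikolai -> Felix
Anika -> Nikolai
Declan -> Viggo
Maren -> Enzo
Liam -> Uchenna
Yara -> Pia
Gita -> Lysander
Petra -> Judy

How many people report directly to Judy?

Judy directly manages Petra. That is 1 direct report.

1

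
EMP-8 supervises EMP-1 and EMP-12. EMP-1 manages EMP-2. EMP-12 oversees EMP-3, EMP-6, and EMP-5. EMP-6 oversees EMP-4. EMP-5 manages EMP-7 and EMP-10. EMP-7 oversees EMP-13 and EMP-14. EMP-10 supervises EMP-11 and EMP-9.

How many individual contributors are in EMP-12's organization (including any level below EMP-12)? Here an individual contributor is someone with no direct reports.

The people in EMP-12's organization with no one reporting to them are EMP-11, EMP-9, EMP-13, EMP-14, EMP-4, EMP-3. That is 6.

6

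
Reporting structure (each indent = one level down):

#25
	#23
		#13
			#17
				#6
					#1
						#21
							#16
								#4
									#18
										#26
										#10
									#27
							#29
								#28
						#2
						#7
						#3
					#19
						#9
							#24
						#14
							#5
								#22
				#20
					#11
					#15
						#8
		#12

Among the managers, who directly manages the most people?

#1

Direct-report counts: #25 has 1; #23 has 2; #13 has 1; #17 has 2; #20 has 2; #15 has 1; #6 has 2; #19 has 2; #14 has 1; #5 has 1; #9 has 1; #1 has 4; #21 has 2; #29 has 1; #16 has 1; #4 has 2; #18 has 2. The largest is 4, held by #1.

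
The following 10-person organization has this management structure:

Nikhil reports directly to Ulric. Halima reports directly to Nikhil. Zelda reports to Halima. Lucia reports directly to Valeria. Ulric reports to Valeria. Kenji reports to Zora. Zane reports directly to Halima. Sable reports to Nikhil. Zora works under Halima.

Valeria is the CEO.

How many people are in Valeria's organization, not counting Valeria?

9

Valeria directly manages Ulric, Lucia. Under Ulric: Nikhil, Sable, Halima, Zelda, Zane, Zora, Kenji (7). Lucia has no reports. So Valeria's organization is 2 direct reports plus everyone under them: 8 + 1 = 9.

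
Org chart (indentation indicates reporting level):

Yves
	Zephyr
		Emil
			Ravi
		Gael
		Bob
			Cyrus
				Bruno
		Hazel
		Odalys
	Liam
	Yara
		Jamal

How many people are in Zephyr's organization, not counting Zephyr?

Zephyr directly manages Emil, Gael, Bob, Hazel, Odalys. Under Emil: Ravi (1). Gael has no reports. Under Bob: Cyrus, Bruno (2). Hazel has no reports. Odalys has no reports. So Zephyr's organization is 5 direct reports plus everyone under them: 2 + 1 + 3 + 1 + 1 = 8.

8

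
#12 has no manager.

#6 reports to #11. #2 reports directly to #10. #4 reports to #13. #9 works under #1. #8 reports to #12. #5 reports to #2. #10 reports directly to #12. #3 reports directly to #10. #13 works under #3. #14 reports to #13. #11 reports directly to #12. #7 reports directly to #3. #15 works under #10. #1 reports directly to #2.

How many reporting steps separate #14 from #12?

Chain from #14 up to #12: #14 → #13 → #3 → #10 → #12. That is 4 steps up, so #14 is 4 levels below #12.

4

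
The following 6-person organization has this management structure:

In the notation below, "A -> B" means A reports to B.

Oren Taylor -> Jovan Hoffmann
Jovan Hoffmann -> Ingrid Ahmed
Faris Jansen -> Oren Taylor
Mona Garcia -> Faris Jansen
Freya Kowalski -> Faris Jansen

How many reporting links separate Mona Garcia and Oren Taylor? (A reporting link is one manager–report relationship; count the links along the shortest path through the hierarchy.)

2

Mona Garcia is in Oren Taylor's organization: the chain from Mona Garcia up to Oren Taylor is Mona Garcia → Faris Jansen → Oren Taylor, which is 2 links.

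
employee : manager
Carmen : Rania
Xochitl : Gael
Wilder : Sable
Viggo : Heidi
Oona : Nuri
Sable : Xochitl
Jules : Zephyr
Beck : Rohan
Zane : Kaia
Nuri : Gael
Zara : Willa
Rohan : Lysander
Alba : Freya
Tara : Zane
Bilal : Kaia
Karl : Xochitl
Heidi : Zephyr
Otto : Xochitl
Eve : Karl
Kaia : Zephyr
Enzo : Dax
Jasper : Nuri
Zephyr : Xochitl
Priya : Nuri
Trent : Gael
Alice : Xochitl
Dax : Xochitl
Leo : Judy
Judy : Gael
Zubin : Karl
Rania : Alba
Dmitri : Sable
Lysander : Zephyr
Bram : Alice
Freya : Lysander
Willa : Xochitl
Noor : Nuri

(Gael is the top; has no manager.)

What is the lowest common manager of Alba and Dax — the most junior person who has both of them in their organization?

Alba's chain of managers is Freya, Lysander, Zephyr, Xochitl, Gael. Dax's chain of managers is Xochitl, Gael. The first manager that appears in both chains is Xochitl.

Xochitl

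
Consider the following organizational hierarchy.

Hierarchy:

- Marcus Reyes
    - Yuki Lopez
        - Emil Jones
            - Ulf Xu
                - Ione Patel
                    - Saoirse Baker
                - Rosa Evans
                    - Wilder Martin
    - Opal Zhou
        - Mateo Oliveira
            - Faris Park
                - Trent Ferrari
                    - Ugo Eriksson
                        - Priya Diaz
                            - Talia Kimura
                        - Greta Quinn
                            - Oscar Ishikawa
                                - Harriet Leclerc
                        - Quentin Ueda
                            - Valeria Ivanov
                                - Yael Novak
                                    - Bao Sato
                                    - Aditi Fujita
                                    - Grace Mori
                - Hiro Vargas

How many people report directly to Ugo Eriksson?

3

Ugo Eriksson directly manages Priya Diaz, Greta Quinn, Quentin Ueda. That is 3 direct reports.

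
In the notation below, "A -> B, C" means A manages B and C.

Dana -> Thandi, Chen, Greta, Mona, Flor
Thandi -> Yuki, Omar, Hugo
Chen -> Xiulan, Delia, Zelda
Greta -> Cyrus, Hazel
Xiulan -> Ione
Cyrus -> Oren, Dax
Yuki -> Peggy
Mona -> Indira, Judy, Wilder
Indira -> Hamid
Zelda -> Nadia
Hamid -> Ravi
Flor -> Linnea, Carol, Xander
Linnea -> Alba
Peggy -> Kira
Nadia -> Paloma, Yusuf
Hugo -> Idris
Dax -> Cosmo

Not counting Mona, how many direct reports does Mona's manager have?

Mona reports to Dana. Dana's other direct reports are Thandi, Chen, Greta, Flor — 4 peers.

4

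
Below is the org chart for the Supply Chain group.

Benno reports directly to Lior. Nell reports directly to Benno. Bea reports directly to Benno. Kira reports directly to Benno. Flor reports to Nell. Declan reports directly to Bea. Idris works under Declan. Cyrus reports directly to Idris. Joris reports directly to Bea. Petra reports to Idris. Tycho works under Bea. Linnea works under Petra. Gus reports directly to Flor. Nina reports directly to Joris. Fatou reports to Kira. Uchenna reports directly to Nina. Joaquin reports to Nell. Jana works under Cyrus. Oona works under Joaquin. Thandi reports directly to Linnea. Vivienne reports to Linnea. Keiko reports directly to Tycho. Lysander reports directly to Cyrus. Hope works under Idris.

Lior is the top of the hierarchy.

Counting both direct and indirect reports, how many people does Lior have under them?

Lior directly manages Benno. Under Benno: Kira, Fatou, Bea, Tycho, Keiko, Joris, Nina, Uchenna, Declan, Idris, Hope, Petra, Linnea, Vivienne, Thandi, Cyrus, Lysander, Jana, Nell, Joaquin, Oona, Flor, Gus (23). That's 24 in total.

24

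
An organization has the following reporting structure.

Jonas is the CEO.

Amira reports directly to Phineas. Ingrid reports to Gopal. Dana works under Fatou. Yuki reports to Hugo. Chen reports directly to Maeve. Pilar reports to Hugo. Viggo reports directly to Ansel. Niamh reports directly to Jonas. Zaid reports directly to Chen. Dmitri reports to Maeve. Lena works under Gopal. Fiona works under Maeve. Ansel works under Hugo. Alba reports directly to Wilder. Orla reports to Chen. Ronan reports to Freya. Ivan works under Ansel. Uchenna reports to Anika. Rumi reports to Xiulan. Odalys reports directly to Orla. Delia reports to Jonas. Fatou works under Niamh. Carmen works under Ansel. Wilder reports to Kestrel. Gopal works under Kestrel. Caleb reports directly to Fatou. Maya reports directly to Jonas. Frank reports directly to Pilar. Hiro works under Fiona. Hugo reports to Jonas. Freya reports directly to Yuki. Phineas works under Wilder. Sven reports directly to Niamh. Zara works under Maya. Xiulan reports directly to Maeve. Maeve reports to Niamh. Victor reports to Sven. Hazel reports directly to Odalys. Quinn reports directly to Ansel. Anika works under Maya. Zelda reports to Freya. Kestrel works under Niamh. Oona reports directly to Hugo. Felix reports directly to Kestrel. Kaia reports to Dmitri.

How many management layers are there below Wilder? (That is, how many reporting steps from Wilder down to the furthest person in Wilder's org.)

2

The longest chain under Wilder runs Wilder → Phineas → Amira, which is 2 levels below Wilder.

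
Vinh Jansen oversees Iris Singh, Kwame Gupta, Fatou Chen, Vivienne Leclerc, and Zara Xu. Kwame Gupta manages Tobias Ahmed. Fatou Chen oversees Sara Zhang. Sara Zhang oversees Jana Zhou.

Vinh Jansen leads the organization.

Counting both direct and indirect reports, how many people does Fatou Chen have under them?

Fatou Chen directly manages Sara Zhang. Under Sara Zhang: Jana Zhou (1). That's 2 in total.

2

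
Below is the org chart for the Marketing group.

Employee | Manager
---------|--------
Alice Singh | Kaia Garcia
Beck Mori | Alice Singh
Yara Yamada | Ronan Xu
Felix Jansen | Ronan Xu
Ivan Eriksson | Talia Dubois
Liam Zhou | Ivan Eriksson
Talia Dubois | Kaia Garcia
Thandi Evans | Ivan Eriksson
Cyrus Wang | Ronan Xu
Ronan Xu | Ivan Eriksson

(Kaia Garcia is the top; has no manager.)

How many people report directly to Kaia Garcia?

2

Kaia Garcia directly manages Talia Dubois, Alice Singh. That is 2 direct reports.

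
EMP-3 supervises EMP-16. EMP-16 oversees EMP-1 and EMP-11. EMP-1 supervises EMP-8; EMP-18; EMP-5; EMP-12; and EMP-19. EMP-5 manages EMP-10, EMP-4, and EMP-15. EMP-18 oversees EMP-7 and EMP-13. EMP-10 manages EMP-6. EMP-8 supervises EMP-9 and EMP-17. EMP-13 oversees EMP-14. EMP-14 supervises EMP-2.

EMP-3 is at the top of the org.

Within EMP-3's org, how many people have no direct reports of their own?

The people in EMP-3's organization with no one reporting to them are EMP-11, EMP-17, EMP-9, EMP-19, EMP-12, EMP-7, EMP-2, EMP-15, EMP-4, EMP-6. That is 10.

10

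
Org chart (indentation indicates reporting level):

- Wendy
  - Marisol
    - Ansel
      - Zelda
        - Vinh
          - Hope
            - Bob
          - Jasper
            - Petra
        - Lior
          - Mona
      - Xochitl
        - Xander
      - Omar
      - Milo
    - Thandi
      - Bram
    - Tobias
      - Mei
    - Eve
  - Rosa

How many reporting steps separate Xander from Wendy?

4

Chain from Xander up to Wendy: Xander → Xochitl → Ansel → Marisol → Wendy. That is 4 steps up, so Xander is 4 levels below Wendy.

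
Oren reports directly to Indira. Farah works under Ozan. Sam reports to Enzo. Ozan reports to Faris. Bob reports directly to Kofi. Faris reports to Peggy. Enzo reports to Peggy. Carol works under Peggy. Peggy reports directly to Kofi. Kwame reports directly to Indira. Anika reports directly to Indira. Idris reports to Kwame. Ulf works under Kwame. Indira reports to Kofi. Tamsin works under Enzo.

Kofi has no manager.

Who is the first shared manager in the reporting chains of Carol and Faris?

Peggy

Carol's chain of managers is Peggy, Kofi. Faris's chain of managers is Peggy, Kofi. The first manager that appears in both chains is Peggy.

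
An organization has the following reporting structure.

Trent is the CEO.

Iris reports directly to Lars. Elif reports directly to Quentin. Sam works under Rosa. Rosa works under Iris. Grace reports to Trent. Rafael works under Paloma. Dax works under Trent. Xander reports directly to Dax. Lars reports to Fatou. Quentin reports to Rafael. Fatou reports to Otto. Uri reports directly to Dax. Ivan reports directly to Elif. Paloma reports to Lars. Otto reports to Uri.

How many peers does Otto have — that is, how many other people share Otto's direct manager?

0

Otto reports to Uri, and Uri has no other direct reports. Otto has 0 peers.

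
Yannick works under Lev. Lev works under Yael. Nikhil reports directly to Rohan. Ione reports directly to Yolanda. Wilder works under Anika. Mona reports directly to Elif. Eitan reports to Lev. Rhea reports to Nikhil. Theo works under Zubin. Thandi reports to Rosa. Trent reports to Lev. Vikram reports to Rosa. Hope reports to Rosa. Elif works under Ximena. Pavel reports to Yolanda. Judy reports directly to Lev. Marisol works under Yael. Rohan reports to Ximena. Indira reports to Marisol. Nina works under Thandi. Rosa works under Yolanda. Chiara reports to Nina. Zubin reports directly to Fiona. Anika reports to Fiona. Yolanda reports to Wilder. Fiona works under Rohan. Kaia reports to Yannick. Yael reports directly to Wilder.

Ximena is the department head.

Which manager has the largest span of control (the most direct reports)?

Lev

Direct-report counts: Ximena has 2; Elif has 1; Rohan has 2; Nikhil has 1; Fiona has 2; Zubin has 1; Anika has 1; Wilder has 2; Yael has 2; Lev has 4; Yannick has 1; Marisol has 1; Yolanda has 3; Rosa has 3; Thandi has 1; Nina has 1. The largest is 4, held by Lev.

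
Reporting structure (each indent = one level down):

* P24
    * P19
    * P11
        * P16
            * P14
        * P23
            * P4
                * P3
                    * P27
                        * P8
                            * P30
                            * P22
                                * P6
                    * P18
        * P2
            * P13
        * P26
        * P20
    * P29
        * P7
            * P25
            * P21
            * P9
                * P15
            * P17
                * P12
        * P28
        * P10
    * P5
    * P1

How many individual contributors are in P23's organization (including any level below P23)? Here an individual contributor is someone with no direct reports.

The people in P23's organization with no one reporting to them are P18, P6, P30. That is 3.

3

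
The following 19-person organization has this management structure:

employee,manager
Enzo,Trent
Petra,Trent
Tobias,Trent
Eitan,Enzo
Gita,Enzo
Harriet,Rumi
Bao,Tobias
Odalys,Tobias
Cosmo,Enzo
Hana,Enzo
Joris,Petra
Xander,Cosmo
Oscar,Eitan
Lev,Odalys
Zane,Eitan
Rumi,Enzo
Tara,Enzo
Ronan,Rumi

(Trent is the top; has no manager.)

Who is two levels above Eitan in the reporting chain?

Trent

Eitan reports to Enzo, and Enzo reports to Trent. So Eitan's skip-level manager is Trent.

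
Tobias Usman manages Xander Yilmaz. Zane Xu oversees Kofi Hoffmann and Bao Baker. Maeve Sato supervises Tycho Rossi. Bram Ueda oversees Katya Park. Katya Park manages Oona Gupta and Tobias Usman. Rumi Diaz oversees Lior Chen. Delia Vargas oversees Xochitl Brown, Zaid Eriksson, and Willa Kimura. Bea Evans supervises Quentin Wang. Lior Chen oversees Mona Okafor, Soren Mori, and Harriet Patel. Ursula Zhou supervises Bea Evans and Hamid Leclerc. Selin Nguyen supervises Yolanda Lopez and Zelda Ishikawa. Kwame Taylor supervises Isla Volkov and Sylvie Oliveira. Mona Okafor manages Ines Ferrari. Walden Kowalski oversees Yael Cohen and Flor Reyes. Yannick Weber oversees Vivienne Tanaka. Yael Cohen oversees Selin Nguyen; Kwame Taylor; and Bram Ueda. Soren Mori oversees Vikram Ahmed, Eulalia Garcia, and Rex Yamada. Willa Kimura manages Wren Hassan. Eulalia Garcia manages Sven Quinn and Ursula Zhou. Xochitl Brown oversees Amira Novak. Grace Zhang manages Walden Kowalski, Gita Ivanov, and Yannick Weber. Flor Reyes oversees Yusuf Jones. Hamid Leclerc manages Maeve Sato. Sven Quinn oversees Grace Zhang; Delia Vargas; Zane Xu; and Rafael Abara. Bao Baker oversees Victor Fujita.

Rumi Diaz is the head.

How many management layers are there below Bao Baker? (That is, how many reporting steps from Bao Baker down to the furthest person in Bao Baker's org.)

1

The longest chain under Bao Baker runs Bao Baker → Victor Fujita, which is 1 level below Bao Baker.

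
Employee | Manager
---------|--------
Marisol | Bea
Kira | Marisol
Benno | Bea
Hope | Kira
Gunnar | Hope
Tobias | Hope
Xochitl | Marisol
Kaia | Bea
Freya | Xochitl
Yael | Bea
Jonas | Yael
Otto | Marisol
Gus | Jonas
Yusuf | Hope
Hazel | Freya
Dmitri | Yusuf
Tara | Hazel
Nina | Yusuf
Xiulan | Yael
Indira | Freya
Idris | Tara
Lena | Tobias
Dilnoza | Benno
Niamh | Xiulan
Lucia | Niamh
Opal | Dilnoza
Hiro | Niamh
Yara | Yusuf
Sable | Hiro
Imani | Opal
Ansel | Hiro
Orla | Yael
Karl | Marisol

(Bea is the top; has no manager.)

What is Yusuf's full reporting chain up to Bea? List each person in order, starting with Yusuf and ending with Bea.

Yusuf -> Hope -> Kira -> Marisol -> Bea

Yusuf reports to Hope. Hope reports to Kira. Kira reports to Marisol. Marisol reports to Bea. Bea is at the top.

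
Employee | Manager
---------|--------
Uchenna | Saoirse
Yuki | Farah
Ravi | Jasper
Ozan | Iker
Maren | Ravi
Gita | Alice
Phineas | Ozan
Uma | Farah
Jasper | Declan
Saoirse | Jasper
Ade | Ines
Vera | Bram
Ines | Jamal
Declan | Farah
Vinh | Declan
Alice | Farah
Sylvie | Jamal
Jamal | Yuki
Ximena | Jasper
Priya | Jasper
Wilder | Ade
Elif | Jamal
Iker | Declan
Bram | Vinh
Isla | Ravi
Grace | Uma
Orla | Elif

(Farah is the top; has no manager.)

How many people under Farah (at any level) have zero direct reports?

12

The people in Farah's organization with no one reporting to them are Gita, Sylvie, Orla, Wilder, Phineas, Ximena, Priya, Uchenna, Maren, Isla, Vera, Grace. That is 12.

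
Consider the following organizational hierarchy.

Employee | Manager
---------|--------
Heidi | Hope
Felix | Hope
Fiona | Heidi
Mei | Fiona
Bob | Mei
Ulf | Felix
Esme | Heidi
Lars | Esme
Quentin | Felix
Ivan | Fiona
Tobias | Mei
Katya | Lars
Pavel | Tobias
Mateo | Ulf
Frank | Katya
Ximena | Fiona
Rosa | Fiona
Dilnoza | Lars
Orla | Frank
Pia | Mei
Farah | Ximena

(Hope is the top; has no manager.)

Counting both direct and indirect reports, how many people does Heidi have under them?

16

Heidi directly manages Fiona, Esme. Under Fiona: Rosa, Ximena, Farah, Ivan, Mei, Pia, Tobias, Pavel, Bob (9). Under Esme: Lars, Dilnoza, Katya, Frank, Orla (5). So Heidi's organization is 2 direct reports plus everyone under them: 10 + 6 = 16.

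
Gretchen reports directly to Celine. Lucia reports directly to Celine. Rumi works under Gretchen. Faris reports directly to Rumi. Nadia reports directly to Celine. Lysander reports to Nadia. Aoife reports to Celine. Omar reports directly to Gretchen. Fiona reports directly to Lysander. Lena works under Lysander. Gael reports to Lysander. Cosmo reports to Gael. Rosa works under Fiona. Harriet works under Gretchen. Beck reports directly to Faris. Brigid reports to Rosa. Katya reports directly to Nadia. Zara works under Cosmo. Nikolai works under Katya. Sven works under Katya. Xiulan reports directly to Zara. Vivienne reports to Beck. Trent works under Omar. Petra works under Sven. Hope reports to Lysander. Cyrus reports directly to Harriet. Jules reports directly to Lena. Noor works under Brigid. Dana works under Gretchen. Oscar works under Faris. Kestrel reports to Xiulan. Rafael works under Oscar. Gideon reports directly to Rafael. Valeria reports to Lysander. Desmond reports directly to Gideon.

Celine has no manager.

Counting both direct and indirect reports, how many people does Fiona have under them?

Fiona directly manages Rosa. Under Rosa: Brigid, Noor (2). That's 3 in total.

3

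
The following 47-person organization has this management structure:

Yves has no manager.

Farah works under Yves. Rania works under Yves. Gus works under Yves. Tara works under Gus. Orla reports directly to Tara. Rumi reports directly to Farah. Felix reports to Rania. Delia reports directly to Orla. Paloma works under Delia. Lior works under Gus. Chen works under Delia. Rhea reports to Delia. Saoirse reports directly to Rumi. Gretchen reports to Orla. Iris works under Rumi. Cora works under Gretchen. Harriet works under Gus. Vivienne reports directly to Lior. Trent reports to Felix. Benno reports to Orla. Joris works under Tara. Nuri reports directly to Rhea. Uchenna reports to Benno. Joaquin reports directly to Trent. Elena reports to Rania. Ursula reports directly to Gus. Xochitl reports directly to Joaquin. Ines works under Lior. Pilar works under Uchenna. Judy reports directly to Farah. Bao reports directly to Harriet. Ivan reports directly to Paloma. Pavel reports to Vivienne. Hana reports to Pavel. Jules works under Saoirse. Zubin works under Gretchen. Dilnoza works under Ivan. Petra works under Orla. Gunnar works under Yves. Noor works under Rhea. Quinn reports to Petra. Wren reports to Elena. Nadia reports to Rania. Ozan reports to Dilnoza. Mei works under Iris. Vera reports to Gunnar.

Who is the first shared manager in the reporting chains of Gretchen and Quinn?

Orla

Gretchen's chain of managers is Orla, Tara, Gus, Yves. Quinn's chain of managers is Petra, Orla, Tara, Gus, Yves. The first manager that appears in both chains is Orla.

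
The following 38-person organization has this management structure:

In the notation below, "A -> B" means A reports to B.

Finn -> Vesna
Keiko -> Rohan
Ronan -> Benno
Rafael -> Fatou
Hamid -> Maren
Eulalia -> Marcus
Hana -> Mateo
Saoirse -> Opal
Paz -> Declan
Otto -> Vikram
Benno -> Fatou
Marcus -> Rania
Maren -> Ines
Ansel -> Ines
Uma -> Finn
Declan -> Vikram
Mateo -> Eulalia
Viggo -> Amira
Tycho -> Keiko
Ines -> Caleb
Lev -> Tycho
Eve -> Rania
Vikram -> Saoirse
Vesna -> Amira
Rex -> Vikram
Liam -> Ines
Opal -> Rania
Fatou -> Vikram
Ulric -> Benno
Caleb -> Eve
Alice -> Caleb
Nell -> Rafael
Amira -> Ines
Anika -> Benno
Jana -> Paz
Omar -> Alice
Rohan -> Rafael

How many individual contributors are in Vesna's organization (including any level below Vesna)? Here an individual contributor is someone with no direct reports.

1

The only person in Vesna's organization with no one reporting to them is Uma. That is 1.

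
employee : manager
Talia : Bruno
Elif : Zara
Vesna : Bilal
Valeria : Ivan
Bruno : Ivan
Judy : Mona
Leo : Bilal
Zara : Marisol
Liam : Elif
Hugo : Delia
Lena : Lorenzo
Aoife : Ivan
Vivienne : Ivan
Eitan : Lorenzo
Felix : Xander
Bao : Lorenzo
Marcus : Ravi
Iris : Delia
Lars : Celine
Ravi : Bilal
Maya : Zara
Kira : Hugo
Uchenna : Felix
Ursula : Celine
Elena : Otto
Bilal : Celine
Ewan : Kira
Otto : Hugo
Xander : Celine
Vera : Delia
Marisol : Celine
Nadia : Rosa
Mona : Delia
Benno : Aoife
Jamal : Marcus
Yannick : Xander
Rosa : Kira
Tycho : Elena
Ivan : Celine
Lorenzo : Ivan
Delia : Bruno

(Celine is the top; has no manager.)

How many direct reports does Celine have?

Celine directly manages Ursula, Bilal, Ivan, Marisol, Lars, Xander. That is 6 direct reports.

6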